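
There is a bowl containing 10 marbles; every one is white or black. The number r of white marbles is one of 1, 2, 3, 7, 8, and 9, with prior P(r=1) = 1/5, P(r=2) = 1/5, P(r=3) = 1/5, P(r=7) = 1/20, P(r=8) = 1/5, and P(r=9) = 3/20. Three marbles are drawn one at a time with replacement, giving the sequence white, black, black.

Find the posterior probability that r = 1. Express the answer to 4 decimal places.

Compute the likelihood of the observed sequence for each case: P(data | r = 1) = (1/10)(9/10)(9/10) = 0.081; P(data | r = 2) = (2/10)(8/10)(8/10) = 0.128; P(data | r = 3) = (3/10)(7/10)(7/10) = 0.147; P(data | r = 7) = (7/10)(3/10)(3/10) = 0.063; P(data | r = 8) = (8/10)(2/10)(2/10) = 0.032; P(data | r = 9) = (9/10)(1/10)(1/10) = 0.009.
The prior-weighted likelihoods are 1/5 · 0.081 = 0.0162, 1/5 · 0.128 = 0.0256, 1/5 · 0.147 = 0.0294, 1/20 · 0.063 = 0.00315, 1/5 · 0.032 = 0.0064, 3/20 · 0.009 = 0.00135; summing to 0.0821.
So P(r = 1 | data) = (0.0162) / (0.0821) = 0.19732.

0.1973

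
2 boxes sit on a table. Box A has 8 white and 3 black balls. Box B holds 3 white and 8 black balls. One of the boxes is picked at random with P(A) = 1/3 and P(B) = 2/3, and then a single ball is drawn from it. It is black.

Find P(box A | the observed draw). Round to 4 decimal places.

For each hypothesis, P(data | H) works out to: P(data | box A) = (3/11) = 3/11; P(data | box B) = (8/11) = 8/11.
Weighting by the prior gives 1/3 · 3/11 = 1/11, 2/3 · 8/11 = 16/33; these sum to 19/33.
By Bayes' rule, P(box A | data) = (1/11) / (19/33) = 3/19.

0.1579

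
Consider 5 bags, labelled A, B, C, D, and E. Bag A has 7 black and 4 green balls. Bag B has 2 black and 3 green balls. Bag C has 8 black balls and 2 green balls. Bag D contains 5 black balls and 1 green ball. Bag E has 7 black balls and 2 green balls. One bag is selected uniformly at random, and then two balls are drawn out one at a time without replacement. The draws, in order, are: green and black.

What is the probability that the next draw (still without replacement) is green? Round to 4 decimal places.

0.3062

For each hypothesis, P(data | H) works out to: P(data | bag A) = (4/11)(7/10) = 0.25455; P(data | bag B) = (3/5)(2/4) = 0.3; P(data | bag C) = (2/10)(8/9) = 0.17778; P(data | bag D) = (1/6)(5/5) = 0.16667; P(data | bag E) = (2/9)(7/8) = 0.19444.
Weighting by the prior gives 1/5 · 0.25455 = 0.050909, 1/5 · 0.3 = 0.06, 1/5 · 0.17778 = 0.035556, 1/5 · 0.16667 = 0.033333, 1/5 · 0.19444 = 0.038889; summing to 0.21869.
Dividing through by the total gives posterior P(bag A | data) = 0.23279, P(bag B | data) = 0.27436, P(bag C | data) = 0.16259, P(bag D | data) = 0.15242, P(bag E | data) = 0.17783.
The predictive probability is P(green next | data) = (1/3)(0.23279) + (2/3)(0.27436) + (1/8)(0.16259) + (0)(0.15242) + (1/7)(0.17783) = 0.30624.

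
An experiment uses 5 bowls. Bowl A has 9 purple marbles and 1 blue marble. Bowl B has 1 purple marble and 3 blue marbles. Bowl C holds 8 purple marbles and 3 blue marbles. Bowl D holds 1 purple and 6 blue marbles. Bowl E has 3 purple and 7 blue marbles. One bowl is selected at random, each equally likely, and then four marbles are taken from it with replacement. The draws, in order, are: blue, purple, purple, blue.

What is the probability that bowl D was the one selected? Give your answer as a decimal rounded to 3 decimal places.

0.106

Under each hypothesis, the probability of the observed sequence is: P(data | bowl A) = (1/10)(9/10)(9/10)(1/10) = 0.0081; P(data | bowl B) = (3/4)(1/4)(1/4)(3/4) = 0.035156; P(data | bowl C) = (3/11)(8/11)(8/11)(3/11) = 0.039342; P(data | bowl D) = (6/7)(1/7)(1/7)(6/7) = 0.014994; P(data | bowl E) = (7/10)(3/10)(3/10)(7/10) = 0.0441.
Weighting by the prior gives 1/5 · 0.0081 = 0.00162, 1/5 · 0.035156 = 0.0070313, 1/5 · 0.039342 = 0.0078683, 1/5 · 0.014994 = 0.0029988, 1/5 · 0.0441 = 0.00882; summing to 0.028338.
Hence P(bowl D | data) = (0.0029988) / (0.028338) = 0.10582.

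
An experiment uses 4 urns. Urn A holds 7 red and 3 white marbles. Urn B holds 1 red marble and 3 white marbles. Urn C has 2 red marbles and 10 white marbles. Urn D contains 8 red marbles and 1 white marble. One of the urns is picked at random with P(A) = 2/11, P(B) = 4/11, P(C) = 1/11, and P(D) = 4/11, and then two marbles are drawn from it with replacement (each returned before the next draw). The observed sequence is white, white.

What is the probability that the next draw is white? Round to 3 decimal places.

0.733

Compute the likelihood of the observed sequence for each case: P(data | urn A) = (3/10)(3/10) = 0.09; P(data | urn B) = (3/4)(3/4) = 0.5625; P(data | urn C) = (10/12)(10/12) = 0.69444; P(data | urn D) = (1/9)(1/9) = 0.012346.
Weighting by the prior gives 2/11 · 0.09 = 0.016364, 4/11 · 0.5625 = 0.20455, 1/11 · 0.69444 = 0.063131, 4/11 · 0.012346 = 0.0044893; summing to 0.28853.
Normalising, the posterior is P(urn A | data) = 0.056714, P(urn B | data) = 0.70892, P(urn C | data) = 0.2188, P(urn D | data) = 0.015559.
The predictive probability is P(white next | data) = (3/10)(0.056714) + (3/4)(0.70892) + (5/6)(0.2188) + (1/9)(0.015559) = 0.73277.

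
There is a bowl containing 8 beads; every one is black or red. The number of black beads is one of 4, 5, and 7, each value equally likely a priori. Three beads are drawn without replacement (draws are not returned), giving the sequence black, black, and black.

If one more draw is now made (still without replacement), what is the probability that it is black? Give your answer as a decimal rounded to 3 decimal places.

0.669

For each hypothesis, P(data | H) works out to: P(data | r = 4) = (4/8)(3/7)(2/6) = 1/14; P(data | r = 5) = (5/8)(4/7)(3/6) = 5/28; P(data | r = 7) = (7/8)(6/7)(5/6) = 5/8.
Multiplying each by its prior: 1/3 · 1/14 = 1/42, 1/3 · 5/28 = 5/84, 1/3 · 5/8 = 5/24; these sum to 7/24.
Normalising, the posterior is P(r = 4 | data) = 4/49, P(r = 5 | data) = 10/49, P(r = 7 | data) = 5/7.
So P(black next | data) = Σ P(black next | H) P(H | data) = (1/5)(4/49) + (2/5)(10/49) + (4/5)(5/7) = 164/245.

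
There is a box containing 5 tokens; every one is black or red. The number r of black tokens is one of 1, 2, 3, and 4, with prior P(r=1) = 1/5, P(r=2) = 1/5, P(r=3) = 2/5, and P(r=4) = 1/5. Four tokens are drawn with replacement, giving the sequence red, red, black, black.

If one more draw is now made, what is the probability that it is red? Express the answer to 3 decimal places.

The likelihood of the observed sequence under each hypothesis: P(data | r = 1) = (4/5)(4/5)(1/5)(1/5) = 0.0256; P(data | r = 2) = (3/5)(3/5)(2/5)(2/5) = 0.0576; P(data | r = 3) = (2/5)(2/5)(3/5)(3/5) = 0.0576; P(data | r = 4) = (1/5)(1/5)(4/5)(4/5) = 0.0256.
Weighting by the prior gives 1/5 · 0.0256 = 0.00512, 1/5 · 0.0576 = 0.01152, 2/5 · 0.0576 = 0.02304, 1/5 · 0.0256 = 0.00512; summing to 0.0448.
Normalising, the posterior is P(r = 1 | data) = 0.11429, P(r = 2 | data) = 0.25714, P(r = 3 | data) = 0.51429, P(r = 4 | data) = 0.11429.
The predictive probability is P(red next | data) = (4/5)(0.11429) + (3/5)(0.25714) + (2/5)(0.51429) + (1/5)(0.11429) = 0.47429.

0.474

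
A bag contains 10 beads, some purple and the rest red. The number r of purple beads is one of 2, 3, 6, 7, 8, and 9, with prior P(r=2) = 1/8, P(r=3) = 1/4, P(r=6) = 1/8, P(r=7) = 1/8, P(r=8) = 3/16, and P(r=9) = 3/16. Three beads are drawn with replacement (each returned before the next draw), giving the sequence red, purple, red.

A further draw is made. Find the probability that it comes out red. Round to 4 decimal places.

For each hypothesis, P(data | H) works out to: P(data | r = 2) = (8/10)(2/10)(8/10) = 0.128; P(data | r = 3) = (7/10)(3/10)(7/10) = 0.147; P(data | r = 6) = (4/10)(6/10)(4/10) = 0.096; P(data | r = 7) = (3/10)(7/10)(3/10) = 0.063; P(data | r = 8) = (2/10)(8/10)(2/10) = 0.032; P(data | r = 9) = (1/10)(9/10)(1/10) = 0.009.
Multiplying each by its prior: 1/8 · 0.128 = 0.016, 1/4 · 0.147 = 0.03675, 1/8 · 0.096 = 0.012, 1/8 · 0.063 = 0.007875, 3/16 · 0.032 = 0.006, 3/16 · 0.009 = 0.0016875; these sum to 0.080312.
Dividing through by the total gives posterior P(r = 2 | data) = 0.19922, P(r = 3 | data) = 0.45759, P(r = 6 | data) = 0.14942, P(r = 7 | data) = 0.098054, P(r = 8 | data) = 0.074708, P(r = 9 | data) = 0.021012.
Averaging over the posterior, P(red next | data) = (4/5)(0.19922) + (7/10)(0.45759) + (2/5)(0.14942) + (3/10)(0.098054) + (1/5)(0.074708) + (1/10)(0.021012) = 0.58591.

0.5859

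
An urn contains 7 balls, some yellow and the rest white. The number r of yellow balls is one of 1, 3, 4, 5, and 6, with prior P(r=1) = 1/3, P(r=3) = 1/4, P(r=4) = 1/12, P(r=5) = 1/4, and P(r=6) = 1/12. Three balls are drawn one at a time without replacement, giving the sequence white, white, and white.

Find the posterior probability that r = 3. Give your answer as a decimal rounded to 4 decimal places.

Compute the likelihood of the observed sequence for each case: P(data | r = 1) = (6/7)(5/6)(4/5) = 4/7; P(data | r = 3) = (4/7)(3/6)(2/5) = 4/35; P(data | r = 4) = (3/7)(2/6)(1/5) = 1/35; P(data | r = 5) = (2/7)(1/6)(0/5) = 0; P(data | r = 6) = (1/7)(0/6) = 0.
Multiplying each by its prior: 1/3 · 4/7 = 4/21, 1/4 · 4/35 = 1/35, 1/12 · 1/35 = 1/420, 1/4 · 0 = 0, 1/12 · 0 = 0; with total 31/140.
Hence P(r = 3 | data) = (1/35) / (31/140) = 4/31.

0.1290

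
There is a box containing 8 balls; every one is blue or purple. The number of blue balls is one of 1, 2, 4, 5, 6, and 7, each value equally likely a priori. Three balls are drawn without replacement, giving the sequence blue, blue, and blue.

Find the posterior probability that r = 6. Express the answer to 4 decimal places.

Compute the likelihood of the observed sequence for each case: P(data | r = 1) = (1/8)(0/7) = 0; P(data | r = 2) = (2/8)(1/7)(0/6) = 0; P(data | r = 4) = (4/8)(3/7)(2/6) = 1/14; P(data | r = 5) = (5/8)(4/7)(3/6) = 5/28; P(data | r = 6) = (6/8)(5/7)(4/6) = 5/14; P(data | r = 7) = (7/8)(6/7)(5/6) = 5/8.
The prior-weighted likelihoods are 1/6 · 0 = 0, 1/6 · 0 = 0, 1/6 · 1/14 = 1/84, 1/6 · 5/28 = 5/168, 1/6 · 5/14 = 5/84, 1/6 · 5/8 = 5/48; these sum to 23/112.
Hence P(r = 6 | data) = (5/84) / (23/112) = 20/69.

0.2899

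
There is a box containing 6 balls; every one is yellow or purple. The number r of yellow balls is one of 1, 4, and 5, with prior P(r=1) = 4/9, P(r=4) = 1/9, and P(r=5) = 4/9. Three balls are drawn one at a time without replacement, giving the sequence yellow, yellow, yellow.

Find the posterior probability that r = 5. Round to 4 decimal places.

The likelihood of the observed sequence under each hypothesis: P(data | r = 1) = (1/6)(0/5) = 0; P(data | r = 4) = (4/6)(3/5)(2/4) = 1/5; P(data | r = 5) = (5/6)(4/5)(3/4) = 1/2.
The prior-weighted likelihoods are 4/9 · 0 = 0, 1/9 · 1/5 = 1/45, 4/9 · 1/2 = 2/9; with total 11/45.
Hence P(r = 5 | data) = (2/9) / (11/45) = 10/11.

0.9091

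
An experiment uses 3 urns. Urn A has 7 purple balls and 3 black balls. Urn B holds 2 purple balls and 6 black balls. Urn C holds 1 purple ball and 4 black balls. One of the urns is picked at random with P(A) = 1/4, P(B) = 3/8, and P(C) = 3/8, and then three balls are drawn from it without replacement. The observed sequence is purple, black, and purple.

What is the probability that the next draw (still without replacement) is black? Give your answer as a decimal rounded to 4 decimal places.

Compute the likelihood of the observed sequence for each case: P(data | urn A) = (7/10)(3/9)(6/8) = 7/40; P(data | urn B) = (2/8)(6/7)(1/6) = 1/28; P(data | urn C) = (1/5)(4/4)(0/3) = 0.
Weighting by the prior gives 1/4 · 7/40 = 7/160, 3/8 · 1/28 = 3/224, 3/8 · 0 = 0; with total 2/35.
Normalising, the posterior is P(urn A | data) = 49/64, P(urn B | data) = 15/64, P(urn C | data) = 0.
Averaging over the posterior, P(black next | data) = (2/7)(49/64) + (1)(15/64) = 29/64.

0.4531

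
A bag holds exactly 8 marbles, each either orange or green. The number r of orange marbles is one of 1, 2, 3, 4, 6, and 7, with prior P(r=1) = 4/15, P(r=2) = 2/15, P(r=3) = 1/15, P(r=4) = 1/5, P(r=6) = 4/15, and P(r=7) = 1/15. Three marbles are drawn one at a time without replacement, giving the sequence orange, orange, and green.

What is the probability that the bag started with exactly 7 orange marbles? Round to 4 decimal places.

0.0875

Compute the likelihood of the observed sequence for each case: P(data | r = 1) = (1/8)(0/7) = 0; P(data | r = 2) = (2/8)(1/7)(6/6) = 1/28; P(data | r = 3) = (3/8)(2/7)(5/6) = 5/56; P(data | r = 4) = (4/8)(3/7)(4/6) = 1/7; P(data | r = 6) = (6/8)(5/7)(2/6) = 5/28; P(data | r = 7) = (7/8)(6/7)(1/6) = 1/8.
Weighting by the prior gives 4/15 · 0 = 0, 2/15 · 1/28 = 1/210, 1/15 · 5/56 = 1/168, 1/5 · 1/7 = 1/35, 4/15 · 5/28 = 1/21, 1/15 · 1/8 = 1/120; with total 2/21.
So P(r = 7 | data) = (1/120) / (2/21) = 7/80.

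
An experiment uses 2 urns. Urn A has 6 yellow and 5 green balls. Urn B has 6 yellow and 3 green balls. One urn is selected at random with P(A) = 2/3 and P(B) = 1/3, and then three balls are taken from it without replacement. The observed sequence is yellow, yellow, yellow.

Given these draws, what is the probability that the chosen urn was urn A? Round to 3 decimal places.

Under each hypothesis, the probability of the observed sequence is: P(data | urn A) = (6/11)(5/10)(4/9) = 4/33; P(data | urn B) = (6/9)(5/8)(4/7) = 5/21.
Weighting by the prior gives 2/3 · 4/33 = 8/99, 1/3 · 5/21 = 5/63; summing to 37/231.
So P(urn A | data) = (8/99) / (37/231) = 56/111.

0.505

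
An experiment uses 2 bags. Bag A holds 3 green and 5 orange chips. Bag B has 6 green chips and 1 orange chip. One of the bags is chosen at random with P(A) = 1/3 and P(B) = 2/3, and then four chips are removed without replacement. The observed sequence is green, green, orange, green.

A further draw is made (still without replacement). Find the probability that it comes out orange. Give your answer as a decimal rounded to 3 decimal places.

0.059

Compute the likelihood of the observed sequence for each case: P(data | bag A) = (3/8)(2/7)(5/6)(1/5) = 1/56; P(data | bag B) = (6/7)(5/6)(1/5)(4/4) = 1/7.
Weighting by the prior gives 1/3 · 1/56 = 1/168, 2/3 · 1/7 = 2/21; these sum to 17/168.
Dividing through by the total gives posterior P(bag A | data) = 1/17, P(bag B | data) = 16/17.
The predictive probability is P(orange next | data) = (1)(1/17) + (0)(16/17) = 1/17.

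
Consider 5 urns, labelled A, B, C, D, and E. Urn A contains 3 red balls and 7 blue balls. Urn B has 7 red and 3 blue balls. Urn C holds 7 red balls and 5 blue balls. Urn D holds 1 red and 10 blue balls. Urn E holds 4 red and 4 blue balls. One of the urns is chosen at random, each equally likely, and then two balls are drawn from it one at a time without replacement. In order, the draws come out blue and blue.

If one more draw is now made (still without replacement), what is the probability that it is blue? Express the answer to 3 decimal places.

Compute the likelihood of the observed sequence for each case: P(data | urn A) = (7/10)(6/9) = 0.46667; P(data | urn B) = (3/10)(2/9) = 0.066667; P(data | urn C) = (5/12)(4/11) = 0.15152; P(data | urn D) = (10/11)(9/10) = 0.81818; P(data | urn E) = (4/8)(3/7) = 0.21429.
Multiplying each by its prior: 1/5 · 0.46667 = 0.093333, 1/5 · 0.066667 = 0.013333, 1/5 · 0.15152 = 0.030303, 1/5 · 0.81818 = 0.16364, 1/5 · 0.21429 = 0.042857; with total 0.34346.
The posterior is then P(urn A | data) = 0.27174, P(urn B | data) = 0.03882, P(urn C | data) = 0.088228, P(urn D | data) = 0.47643, P(urn E | data) = 0.12478.
So P(blue next | data) = Σ P(blue next | H) P(H | data) = (5/8)(0.27174) + (1/8)(0.03882) + (3/10)(0.088228) + (8/9)(0.47643) + (1/3)(0.12478) = 0.66625.

0.666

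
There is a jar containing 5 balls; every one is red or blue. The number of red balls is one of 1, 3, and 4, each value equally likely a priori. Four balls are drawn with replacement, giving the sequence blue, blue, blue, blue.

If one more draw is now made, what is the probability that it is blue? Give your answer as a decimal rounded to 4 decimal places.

0.7744

Compute the likelihood of the observed sequence for each case: P(data | r = 1) = (4/5)(4/5)(4/5)(4/5) = 0.4096; P(data | r = 3) = (2/5)(2/5)(2/5)(2/5) = 0.0256; P(data | r = 4) = (1/5)(1/5)(1/5)(1/5) = 0.0016.
Multiplying each by its prior: 1/3 · 0.4096 = 0.13653, 1/3 · 0.0256 = 0.0085333, 1/3 · 0.0016 = 0.00053333; with total 0.1456.
Normalising, the posterior is P(r = 1 | data) = 0.93773, P(r = 3 | data) = 0.058608, P(r = 4 | data) = 0.003663.
So P(blue next | data) = Σ P(blue next | H) P(H | data) = (4/5)(0.93773) + (2/5)(0.058608) + (1/5)(0.003663) = 0.77436.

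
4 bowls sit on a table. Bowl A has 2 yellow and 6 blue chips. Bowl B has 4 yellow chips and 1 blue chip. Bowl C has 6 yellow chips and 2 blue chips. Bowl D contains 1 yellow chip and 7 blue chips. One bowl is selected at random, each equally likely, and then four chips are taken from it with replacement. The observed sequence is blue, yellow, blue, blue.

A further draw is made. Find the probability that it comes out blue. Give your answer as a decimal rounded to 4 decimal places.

0.7552

For each hypothesis, P(data | H) works out to: P(data | bowl A) = (6/8)(2/8)(6/8)(6/8) = 0.10547; P(data | bowl B) = (1/5)(4/5)(1/5)(1/5) = 0.0064; P(data | bowl C) = (2/8)(6/8)(2/8)(2/8) = 0.011719; P(data | bowl D) = (7/8)(1/8)(7/8)(7/8) = 0.08374.
The prior-weighted likelihoods are 1/4 · 0.10547 = 0.026367, 1/4 · 0.0064 = 0.0016, 1/4 · 0.011719 = 0.0029297, 1/4 · 0.08374 = 0.020935; summing to 0.051832.
Dividing through by the total gives posterior P(bowl A | data) = 0.50871, P(bowl B | data) = 0.030869, P(bowl C | data) = 0.056523, P(bowl D | data) = 0.4039.
So P(blue next | data) = Σ P(blue next | H) P(H | data) = (3/4)(0.50871) + (1/5)(0.030869) + (1/4)(0.056523) + (7/8)(0.4039) = 0.75525.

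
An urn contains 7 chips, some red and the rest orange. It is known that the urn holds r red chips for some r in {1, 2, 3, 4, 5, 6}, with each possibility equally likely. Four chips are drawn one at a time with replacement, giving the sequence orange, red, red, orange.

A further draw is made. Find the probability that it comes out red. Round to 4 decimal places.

Compute the likelihood of the observed sequence for each case: P(data | r = 1) = (6/7)(1/7)(1/7)(6/7) = 0.014994; P(data | r = 2) = (5/7)(2/7)(2/7)(5/7) = 0.041649; P(data | r = 3) = (4/7)(3/7)(3/7)(4/7) = 0.059975; P(data | r = 4) = (3/7)(4/7)(4/7)(3/7) = 0.059975; P(data | r = 5) = (2/7)(5/7)(5/7)(2/7) = 0.041649; P(data | r = 6) = (1/7)(6/7)(6/7)(1/7) = 0.014994.
Multiplying each by its prior: 1/6 · 0.014994 = 0.002499, 1/6 · 0.041649 = 0.0069416, 1/6 · 0.059975 = 0.0099958, 1/6 · 0.059975 = 0.0099958, 1/6 · 0.041649 = 0.0069416, 1/6 · 0.014994 = 0.002499; with total 0.038873.
Dividing through by the total gives posterior P(r = 1 | data) = 0.064286, P(r = 2 | data) = 0.17857, P(r = 3 | data) = 0.25714, P(r = 4 | data) = 0.25714, P(r = 5 | data) = 0.17857, P(r = 6 | data) = 0.064286.
Averaging over the posterior, P(red next | data) = (1/7)(0.064286) + (2/7)(0.17857) + (3/7)(0.25714) + (4/7)(0.25714) + (5/7)(0.17857) + (6/7)(0.064286) = 0.5.

0.5000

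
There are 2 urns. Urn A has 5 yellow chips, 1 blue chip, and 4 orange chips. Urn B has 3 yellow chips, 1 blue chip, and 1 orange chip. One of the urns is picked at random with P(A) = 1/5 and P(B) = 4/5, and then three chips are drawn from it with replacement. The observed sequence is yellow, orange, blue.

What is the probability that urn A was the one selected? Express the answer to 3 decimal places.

0.172

Under each hypothesis, the probability of the observed sequence is: P(data | urn A) = (5/10)(4/10)(1/10) = 0.02; P(data | urn B) = (3/5)(1/5)(1/5) = 0.024.
Multiplying each by its prior: 1/5 · 0.02 = 0.004, 4/5 · 0.024 = 0.0192; summing to 0.0232.
Hence P(urn A | data) = (0.004) / (0.0232) = 0.17241.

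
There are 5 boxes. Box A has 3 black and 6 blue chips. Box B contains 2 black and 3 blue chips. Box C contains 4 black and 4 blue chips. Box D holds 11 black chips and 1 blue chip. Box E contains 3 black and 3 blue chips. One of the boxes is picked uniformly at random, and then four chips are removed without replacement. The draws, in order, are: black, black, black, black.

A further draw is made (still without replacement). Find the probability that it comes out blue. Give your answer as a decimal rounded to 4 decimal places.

Under each hypothesis, the probability of the observed sequence is: P(data | box A) = (3/9)(2/8)(1/7)(0/6) = 0; P(data | box B) = (2/5)(1/4)(0/3) = 0; P(data | box C) = (4/8)(3/7)(2/6)(1/5) = 0.014286; P(data | box D) = (11/12)(10/11)(9/10)(8/9) = 0.66667; P(data | box E) = (3/6)(2/5)(1/4)(0/3) = 0.
Weighting by the prior gives 1/5 · 0 = 0, 1/5 · 0 = 0, 1/5 · 0.014286 = 0.0028571, 1/5 · 0.66667 = 0.13333, 1/5 · 0 = 0; summing to 0.13619.
Dividing through by the total gives posterior P(box A | data) = 0, P(box B | data) = 0, P(box C | data) = 0.020979, P(box D | data) = 0.97902, P(box E | data) = 0.
The predictive probability is P(blue next | data) = (1)(0.020979) + (1/8)(0.97902) = 0.14336.

0.1434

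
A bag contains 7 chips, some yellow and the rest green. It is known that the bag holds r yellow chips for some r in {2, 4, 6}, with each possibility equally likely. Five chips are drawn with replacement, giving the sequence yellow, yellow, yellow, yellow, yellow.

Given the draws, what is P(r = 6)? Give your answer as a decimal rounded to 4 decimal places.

For each hypothesis, P(data | H) works out to: P(data | r = 2) = (2/7)(2/7)(2/7)(2/7)(2/7) = 0.001904; P(data | r = 4) = (4/7)(4/7)(4/7)(4/7)(4/7) = 0.060927; P(data | r = 6) = (6/7)(6/7)(6/7)(6/7)(6/7) = 0.46266.
The prior-weighted likelihoods are 1/3 · 0.001904 = 0.00063466, 1/3 · 0.060927 = 0.020309, 1/3 · 0.46266 = 0.15422; summing to 0.17517.
Therefore the posterior P(r = 6 | data) = (0.15422) / (0.17517) = 0.88043.

0.8804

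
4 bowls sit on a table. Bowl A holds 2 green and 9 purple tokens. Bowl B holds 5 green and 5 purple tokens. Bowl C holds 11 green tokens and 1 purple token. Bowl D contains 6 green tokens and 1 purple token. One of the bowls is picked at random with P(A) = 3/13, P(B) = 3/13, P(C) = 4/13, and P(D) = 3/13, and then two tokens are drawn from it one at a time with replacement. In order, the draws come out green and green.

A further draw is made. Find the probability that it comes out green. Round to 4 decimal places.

0.8361

For each hypothesis, P(data | H) works out to: P(data | bowl A) = (2/11)(2/11) = 0.033058; P(data | bowl B) = (5/10)(5/10) = 0.25; P(data | bowl C) = (11/12)(11/12) = 0.84028; P(data | bowl D) = (6/7)(6/7) = 0.73469.
Multiplying each by its prior: 3/13 · 0.033058 = 0.0076287, 3/13 · 0.25 = 0.057692, 4/13 · 0.84028 = 0.25855, 3/13 · 0.73469 = 0.16954; these sum to 0.49341.
Dividing through by the total gives posterior P(bowl A | data) = 0.015461, P(bowl B | data) = 0.11693, P(bowl C | data) = 0.524, P(bowl D | data) = 0.34362.
Averaging over the posterior, P(green next | data) = (2/11)(0.015461) + (1/2)(0.11693) + (11/12)(0.524) + (6/7)(0.34362) = 0.83613.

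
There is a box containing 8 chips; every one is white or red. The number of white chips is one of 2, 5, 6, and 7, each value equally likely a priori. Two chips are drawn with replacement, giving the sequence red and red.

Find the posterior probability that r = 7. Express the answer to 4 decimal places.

For each hypothesis, P(data | H) works out to: P(data | r = 2) = (6/8)(6/8) = 9/16; P(data | r = 5) = (3/8)(3/8) = 9/64; P(data | r = 6) = (2/8)(2/8) = 1/16; P(data | r = 7) = (1/8)(1/8) = 1/64.
Multiplying each by its prior: 1/4 · 9/16 = 9/64, 1/4 · 9/64 = 9/256, 1/4 · 1/16 = 1/64, 1/4 · 1/64 = 1/256; summing to 25/128.
Therefore the posterior P(r = 7 | data) = (1/256) / (25/128) = 1/50.

0.0200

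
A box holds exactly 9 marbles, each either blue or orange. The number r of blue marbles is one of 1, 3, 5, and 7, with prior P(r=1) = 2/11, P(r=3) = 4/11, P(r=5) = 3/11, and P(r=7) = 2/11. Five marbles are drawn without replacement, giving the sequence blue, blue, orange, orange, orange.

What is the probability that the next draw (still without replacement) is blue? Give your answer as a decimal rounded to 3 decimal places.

For each hypothesis, P(data | H) works out to: P(data | r = 1) = (1/9)(0/8) = 0; P(data | r = 3) = (3/9)(2/8)(6/7)(5/6)(4/5) = 1/21; P(data | r = 5) = (5/9)(4/8)(4/7)(3/6)(2/5) = 2/63; P(data | r = 7) = (7/9)(6/8)(2/7)(1/6)(0/5) = 0.
The prior-weighted likelihoods are 2/11 · 0 = 0, 4/11 · 1/21 = 4/231, 3/11 · 2/63 = 2/231, 2/11 · 0 = 0; summing to 2/77.
Dividing through by the total gives posterior P(r = 1 | data) = 0, P(r = 3 | data) = 2/3, P(r = 5 | data) = 1/3, P(r = 7 | data) = 0.
So P(blue next | data) = Σ P(blue next | H) P(H | data) = (1/4)(2/3) + (3/4)(1/3) = 5/12.

0.417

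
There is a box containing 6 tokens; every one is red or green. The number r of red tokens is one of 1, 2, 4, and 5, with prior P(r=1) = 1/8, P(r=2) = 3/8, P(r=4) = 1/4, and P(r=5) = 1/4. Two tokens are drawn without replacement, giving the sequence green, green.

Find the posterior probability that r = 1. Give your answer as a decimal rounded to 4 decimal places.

0.3333

For each hypothesis, P(data | H) works out to: P(data | r = 1) = (5/6)(4/5) = 2/3; P(data | r = 2) = (4/6)(3/5) = 2/5; P(data | r = 4) = (2/6)(1/5) = 1/15; P(data | r = 5) = (1/6)(0/5) = 0.
Multiplying each by its prior: 1/8 · 2/3 = 1/12, 3/8 · 2/5 = 3/20, 1/4 · 1/15 = 1/60, 1/4 · 0 = 0; summing to 1/4.
So P(r = 1 | data) = (1/12) / (1/4) = 1/3.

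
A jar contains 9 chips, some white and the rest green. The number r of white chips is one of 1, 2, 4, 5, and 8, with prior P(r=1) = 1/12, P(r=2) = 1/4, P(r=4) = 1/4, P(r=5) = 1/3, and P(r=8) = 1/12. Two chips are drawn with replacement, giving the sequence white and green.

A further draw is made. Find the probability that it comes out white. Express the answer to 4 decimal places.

0.4467

Under each hypothesis, the probability of the observed sequence is: P(data | r = 1) = (1/9)(8/9) = 8/81; P(data | r = 2) = (2/9)(7/9) = 14/81; P(data | r = 4) = (4/9)(5/9) = 20/81; P(data | r = 5) = (5/9)(4/9) = 20/81; P(data | r = 8) = (8/9)(1/9) = 8/81.
Weighting by the prior gives 1/12 · 8/81 = 2/243, 1/4 · 14/81 = 7/162, 1/4 · 20/81 = 5/81, 1/3 · 20/81 = 20/243, 1/12 · 8/81 = 2/243; summing to 11/54.
Normalising, the posterior is P(r = 1 | data) = 4/99, P(r = 2 | data) = 7/33, P(r = 4 | data) = 10/33, P(r = 5 | data) = 40/99, P(r = 8 | data) = 4/99.
Averaging over the posterior, P(white next | data) = (1/9)(4/99) + (2/9)(7/33) + (4/9)(10/33) + (5/9)(40/99) + (8/9)(4/99) = 398/891.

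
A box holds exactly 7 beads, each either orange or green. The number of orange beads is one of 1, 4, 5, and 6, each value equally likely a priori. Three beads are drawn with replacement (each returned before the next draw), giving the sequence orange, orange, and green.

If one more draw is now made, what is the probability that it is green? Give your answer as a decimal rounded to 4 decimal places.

0.3224

Under each hypothesis, the probability of the observed sequence is: P(data | r = 1) = (1/7)(1/7)(6/7) = 6/343; P(data | r = 4) = (4/7)(4/7)(3/7) = 48/343; P(data | r = 5) = (5/7)(5/7)(2/7) = 50/343; P(data | r = 6) = (6/7)(6/7)(1/7) = 36/343.
Multiplying each by its prior: 1/4 · 6/343 = 3/686, 1/4 · 48/343 = 12/343, 1/4 · 50/343 = 25/686, 1/4 · 36/343 = 9/343; summing to 5/49.
The posterior is then P(r = 1 | data) = 3/70, P(r = 4 | data) = 12/35, P(r = 5 | data) = 5/14, P(r = 6 | data) = 9/35.
The predictive probability is P(green next | data) = (6/7)(3/70) + (3/7)(12/35) + (2/7)(5/14) + (1/7)(9/35) = 79/245.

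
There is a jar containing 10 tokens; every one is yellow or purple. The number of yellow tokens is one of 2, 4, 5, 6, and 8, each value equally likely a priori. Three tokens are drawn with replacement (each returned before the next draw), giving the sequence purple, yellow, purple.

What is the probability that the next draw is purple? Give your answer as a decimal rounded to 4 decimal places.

Under each hypothesis, the probability of the observed sequence is: P(data | r = 2) = (8/10)(2/10)(8/10) = 16/125; P(data | r = 4) = (6/10)(4/10)(6/10) = 18/125; P(data | r = 5) = (5/10)(5/10)(5/10) = 1/8; P(data | r = 6) = (4/10)(6/10)(4/10) = 12/125; P(data | r = 8) = (2/10)(8/10)(2/10) = 4/125.
Weighting by the prior gives 1/5 · 16/125 = 16/625, 1/5 · 18/125 = 18/625, 1/5 · 1/8 = 1/40, 1/5 · 12/125 = 12/625, 1/5 · 4/125 = 4/625; summing to 21/200.
Dividing through by the total gives posterior P(r = 2 | data) = 128/525, P(r = 4 | data) = 48/175, P(r = 5 | data) = 5/21, P(r = 6 | data) = 32/175, P(r = 8 | data) = 32/525.
Averaging over the posterior, P(purple next | data) = (4/5)(128/525) + (3/5)(48/175) + (1/2)(5/21) + (2/5)(32/175) + (1/5)(32/525) = 141/250.

0.5640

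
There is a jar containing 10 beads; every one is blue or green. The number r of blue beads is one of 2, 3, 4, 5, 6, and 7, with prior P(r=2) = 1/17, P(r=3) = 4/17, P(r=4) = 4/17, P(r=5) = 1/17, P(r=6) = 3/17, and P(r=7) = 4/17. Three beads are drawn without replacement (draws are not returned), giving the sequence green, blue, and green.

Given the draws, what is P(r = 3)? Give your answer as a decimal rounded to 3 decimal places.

0.319

For each hypothesis, P(data | H) works out to: P(data | r = 2) = (8/10)(2/9)(7/8) = 7/45; P(data | r = 3) = (7/10)(3/9)(6/8) = 7/40; P(data | r = 4) = (6/10)(4/9)(5/8) = 1/6; P(data | r = 5) = (5/10)(5/9)(4/8) = 5/36; P(data | r = 6) = (4/10)(6/9)(3/8) = 1/10; P(data | r = 7) = (3/10)(7/9)(2/8) = 7/120.
Weighting by the prior gives 1/17 · 7/45 = 7/765, 4/17 · 7/40 = 7/170, 4/17 · 1/6 = 2/51, 1/17 · 5/36 = 5/612, 3/17 · 1/10 = 3/170, 4/17 · 7/120 = 7/510; these sum to 79/612.
Therefore the posterior P(r = 3 | data) = (7/170) / (79/612) = 126/395.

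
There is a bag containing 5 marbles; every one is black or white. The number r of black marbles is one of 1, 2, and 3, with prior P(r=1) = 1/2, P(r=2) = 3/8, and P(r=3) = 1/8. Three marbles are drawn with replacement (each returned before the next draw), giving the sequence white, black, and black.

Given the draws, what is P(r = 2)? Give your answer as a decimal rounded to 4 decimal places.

0.5143

Under each hypothesis, the probability of the observed sequence is: P(data | r = 1) = (4/5)(1/5)(1/5) = 4/125; P(data | r = 2) = (3/5)(2/5)(2/5) = 12/125; P(data | r = 3) = (2/5)(3/5)(3/5) = 18/125.
The prior-weighted likelihoods are 1/2 · 4/125 = 2/125, 3/8 · 12/125 = 9/250, 1/8 · 18/125 = 9/500; these sum to 7/100.
Hence P(r = 2 | data) = (9/250) / (7/100) = 18/35.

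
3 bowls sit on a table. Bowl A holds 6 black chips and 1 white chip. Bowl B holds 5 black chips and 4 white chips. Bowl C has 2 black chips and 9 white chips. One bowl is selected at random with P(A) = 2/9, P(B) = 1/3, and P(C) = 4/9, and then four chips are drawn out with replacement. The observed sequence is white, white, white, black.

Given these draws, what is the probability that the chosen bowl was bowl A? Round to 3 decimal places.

For each hypothesis, P(data | H) works out to: P(data | bowl A) = (1/7)(1/7)(1/7)(6/7) = 0.002499; P(data | bowl B) = (4/9)(4/9)(4/9)(5/9) = 0.048773; P(data | bowl C) = (9/11)(9/11)(9/11)(2/11) = 0.099583.
Weighting by the prior gives 2/9 · 0.002499 = 0.00055532, 1/3 · 0.048773 = 0.016258, 4/9 · 0.099583 = 0.044259; summing to 0.061072.
Hence P(bowl A | data) = (0.00055532) / (0.061072) = 0.0090929.

0.009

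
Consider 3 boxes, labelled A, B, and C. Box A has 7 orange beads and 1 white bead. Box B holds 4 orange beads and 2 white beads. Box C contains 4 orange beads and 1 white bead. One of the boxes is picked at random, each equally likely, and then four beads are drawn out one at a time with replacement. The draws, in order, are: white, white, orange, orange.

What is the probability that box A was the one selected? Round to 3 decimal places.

Under each hypothesis, the probability of the observed sequence is: P(data | box A) = (1/8)(1/8)(7/8)(7/8) = 0.011963; P(data | box B) = (2/6)(2/6)(4/6)(4/6) = 0.049383; P(data | box C) = (1/5)(1/5)(4/5)(4/5) = 0.0256.
The prior-weighted likelihoods are 1/3 · 0.011963 = 0.0039876, 1/3 · 0.049383 = 0.016461, 1/3 · 0.0256 = 0.0085333; summing to 0.028982.
By Bayes' rule, P(box A | data) = (0.0039876) / (0.028982) = 0.13759.

0.138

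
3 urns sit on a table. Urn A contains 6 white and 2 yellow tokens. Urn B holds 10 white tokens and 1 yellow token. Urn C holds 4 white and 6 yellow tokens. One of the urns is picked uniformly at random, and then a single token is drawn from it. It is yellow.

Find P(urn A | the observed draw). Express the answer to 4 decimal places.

Under each hypothesis, the probability of this draw is: P(data | urn A) = (2/8) = 1/4; P(data | urn B) = (1/11) = 1/11; P(data | urn C) = (6/10) = 3/5.
Multiplying each by its prior: 1/3 · 1/4 = 1/12, 1/3 · 1/11 = 1/33, 1/3 · 3/5 = 1/5; with total 69/220.
So P(urn A | data) = (1/12) / (69/220) = 55/207.

0.2657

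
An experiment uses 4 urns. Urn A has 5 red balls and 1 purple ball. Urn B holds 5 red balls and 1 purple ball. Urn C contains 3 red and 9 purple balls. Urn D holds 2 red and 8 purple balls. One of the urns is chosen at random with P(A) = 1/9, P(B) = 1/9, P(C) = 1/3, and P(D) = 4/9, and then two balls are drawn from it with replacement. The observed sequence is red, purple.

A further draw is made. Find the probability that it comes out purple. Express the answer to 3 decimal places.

0.662

Under each hypothesis, the probability of the observed sequence is: P(data | urn A) = (5/6)(1/6) = 0.13889; P(data | urn B) = (5/6)(1/6) = 0.13889; P(data | urn C) = (3/12)(9/12) = 0.1875; P(data | urn D) = (2/10)(8/10) = 0.16.
Multiplying each by its prior: 1/9 · 0.13889 = 0.015432, 1/9 · 0.13889 = 0.015432, 1/3 · 0.1875 = 0.0625, 4/9 · 0.16 = 0.071111; summing to 0.16448.
Dividing through by the total gives posterior P(urn A | data) = 0.093826, P(urn B | data) = 0.093826, P(urn C | data) = 0.38, P(urn D | data) = 0.43235.
Averaging over the posterior, P(purple next | data) = (1/6)(0.093826) + (1/6)(0.093826) + (3/4)(0.38) + (4/5)(0.43235) = 0.66215.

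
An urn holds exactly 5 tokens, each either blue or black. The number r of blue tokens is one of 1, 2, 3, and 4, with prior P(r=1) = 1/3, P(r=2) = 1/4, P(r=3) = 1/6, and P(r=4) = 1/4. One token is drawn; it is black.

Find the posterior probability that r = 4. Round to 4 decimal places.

For each hypothesis, P(data | H) works out to: P(data | r = 1) = (4/5) = 4/5; P(data | r = 2) = (3/5) = 3/5; P(data | r = 3) = (2/5) = 2/5; P(data | r = 4) = (1/5) = 1/5.
The prior-weighted likelihoods are 1/3 · 4/5 = 4/15, 1/4 · 3/5 = 3/20, 1/6 · 2/5 = 1/15, 1/4 · 1/5 = 1/20; these sum to 8/15.
By Bayes' rule, P(r = 4 | data) = (1/20) / (8/15) = 3/32.

0.0938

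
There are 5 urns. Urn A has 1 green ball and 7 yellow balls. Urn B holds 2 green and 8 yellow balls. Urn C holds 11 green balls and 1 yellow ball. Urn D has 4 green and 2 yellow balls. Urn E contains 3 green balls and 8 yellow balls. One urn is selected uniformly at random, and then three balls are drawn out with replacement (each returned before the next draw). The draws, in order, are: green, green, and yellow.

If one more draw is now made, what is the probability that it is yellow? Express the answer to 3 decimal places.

0.416

For each hypothesis, P(data | H) works out to: P(data | urn A) = (1/8)(1/8)(7/8) = 0.013672; P(data | urn B) = (2/10)(2/10)(8/10) = 0.032; P(data | urn C) = (11/12)(11/12)(1/12) = 0.070023; P(data | urn D) = (4/6)(4/6)(2/6) = 0.14815; P(data | urn E) = (3/11)(3/11)(8/11) = 0.054095.
Weighting by the prior gives 1/5 · 0.013672 = 0.0027344, 1/5 · 0.032 = 0.0064, 1/5 · 0.070023 = 0.014005, 1/5 · 0.14815 = 0.02963, 1/5 · 0.054095 = 0.010819; these sum to 0.063588.
Dividing through by the total gives posterior P(urn A | data) = 0.043002, P(urn B | data) = 0.10065, P(urn C | data) = 0.22024, P(urn D | data) = 0.46597, P(urn E | data) = 0.17014.
The predictive probability is P(yellow next | data) = (7/8)(0.043002) + (4/5)(0.10065) + (1/12)(0.22024) + (1/3)(0.46597) + (8/11)(0.17014) = 0.41556.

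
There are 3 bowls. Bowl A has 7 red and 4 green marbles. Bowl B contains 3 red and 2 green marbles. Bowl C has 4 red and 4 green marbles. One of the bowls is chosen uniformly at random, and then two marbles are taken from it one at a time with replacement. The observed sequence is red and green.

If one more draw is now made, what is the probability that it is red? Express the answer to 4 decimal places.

0.5770

For each hypothesis, P(data | H) works out to: P(data | bowl A) = (7/11)(4/11) = 0.2314; P(data | bowl B) = (3/5)(2/5) = 0.24; P(data | bowl C) = (4/8)(4/8) = 0.25.
Multiplying each by its prior: 1/3 · 0.2314 = 0.077135, 1/3 · 0.24 = 0.08, 1/3 · 0.25 = 0.083333; with total 0.24047.
Normalising, the posterior is P(bowl A | data) = 0.32077, P(bowl B | data) = 0.33268, P(bowl C | data) = 0.34655.
The predictive probability is P(red next | data) = (7/11)(0.32077) + (3/5)(0.33268) + (1/2)(0.34655) = 0.57701.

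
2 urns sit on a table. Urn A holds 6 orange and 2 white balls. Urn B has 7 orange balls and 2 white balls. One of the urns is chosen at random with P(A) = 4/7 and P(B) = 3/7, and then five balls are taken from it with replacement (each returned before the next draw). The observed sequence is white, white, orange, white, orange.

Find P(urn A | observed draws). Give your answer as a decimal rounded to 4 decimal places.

For each hypothesis, P(data | H) works out to: P(data | urn A) = (2/8)(2/8)(6/8)(2/8)(6/8) = 0.0087891; P(data | urn B) = (2/9)(2/9)(7/9)(2/9)(7/9) = 0.0066386.
Weighting by the prior gives 4/7 · 0.0087891 = 0.0050223, 3/7 · 0.0066386 = 0.0028451; summing to 0.0078674.
So P(urn A | data) = (0.0050223) / (0.0078674) = 0.63837.

0.6384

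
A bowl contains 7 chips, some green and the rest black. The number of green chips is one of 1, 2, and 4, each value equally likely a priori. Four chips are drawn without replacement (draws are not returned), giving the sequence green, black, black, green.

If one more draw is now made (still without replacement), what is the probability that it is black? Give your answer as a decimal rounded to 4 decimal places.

0.5714

The likelihood of the observed sequence under each hypothesis: P(data | r = 1) = (1/7)(6/6)(5/5)(0/4) = 0; P(data | r = 2) = (2/7)(5/6)(4/5)(1/4) = 1/21; P(data | r = 4) = (4/7)(3/6)(2/5)(3/4) = 3/35.
The prior-weighted likelihoods are 1/3 · 0 = 0, 1/3 · 1/21 = 1/63, 1/3 · 3/35 = 1/35; summing to 2/45.
The posterior is then P(r = 1 | data) = 0, P(r = 2 | data) = 5/14, P(r = 4 | data) = 9/14.
The predictive probability is P(black next | data) = (1)(5/14) + (1/3)(9/14) = 4/7.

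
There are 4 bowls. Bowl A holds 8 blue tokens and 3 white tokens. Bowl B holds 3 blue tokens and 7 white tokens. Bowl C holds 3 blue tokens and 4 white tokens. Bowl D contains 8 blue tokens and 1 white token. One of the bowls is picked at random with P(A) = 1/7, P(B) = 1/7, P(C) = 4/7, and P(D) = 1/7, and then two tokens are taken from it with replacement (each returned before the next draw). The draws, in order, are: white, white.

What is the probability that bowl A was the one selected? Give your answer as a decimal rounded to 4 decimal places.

0.0395

The likelihood of the observed sequence under each hypothesis: P(data | bowl A) = (3/11)(3/11) = 0.07438; P(data | bowl B) = (7/10)(7/10) = 0.49; P(data | bowl C) = (4/7)(4/7) = 0.32653; P(data | bowl D) = (1/9)(1/9) = 0.012346.
The prior-weighted likelihoods are 1/7 · 0.07438 = 0.010626, 1/7 · 0.49 = 0.07, 4/7 · 0.32653 = 0.18659, 1/7 · 0.012346 = 0.0017637; with total 0.26898.
Therefore the posterior P(bowl A | data) = (0.010626) / (0.26898) = 0.039504.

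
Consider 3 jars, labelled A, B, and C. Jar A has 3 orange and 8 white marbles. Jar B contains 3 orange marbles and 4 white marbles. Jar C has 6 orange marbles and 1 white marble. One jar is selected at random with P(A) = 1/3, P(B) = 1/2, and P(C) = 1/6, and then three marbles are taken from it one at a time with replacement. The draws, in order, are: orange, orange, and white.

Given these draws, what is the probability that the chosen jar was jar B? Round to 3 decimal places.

0.596

The likelihood of the observed sequence under each hypothesis: P(data | jar A) = (3/11)(3/11)(8/11) = 0.054095; P(data | jar B) = (3/7)(3/7)(4/7) = 0.10496; P(data | jar C) = (6/7)(6/7)(1/7) = 0.10496.
Multiplying each by its prior: 1/3 · 0.054095 = 0.018032, 1/2 · 0.10496 = 0.052478, 1/6 · 0.10496 = 0.017493; these sum to 0.088002.
By Bayes' rule, P(jar B | data) = (0.052478) / (0.088002) = 0.59633.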